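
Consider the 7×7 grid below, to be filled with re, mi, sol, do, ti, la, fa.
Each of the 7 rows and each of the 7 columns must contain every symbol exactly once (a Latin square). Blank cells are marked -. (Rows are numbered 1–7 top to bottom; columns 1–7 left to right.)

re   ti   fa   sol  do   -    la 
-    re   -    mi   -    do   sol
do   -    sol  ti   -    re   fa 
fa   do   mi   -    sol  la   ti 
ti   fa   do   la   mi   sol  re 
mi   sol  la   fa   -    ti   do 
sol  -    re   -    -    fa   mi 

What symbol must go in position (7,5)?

ti

Row 1, column 6: row 1 has {re, sol, do, ti, la, fa} and column 6 has {re, sol, do, ti, la, fa}, leaving only mi.
Row 2, column 1: row 2 has {re, mi, sol, do} and column 1 has {re, mi, sol, do, ti, fa}, leaving only la.
Row 2, column 3: row 2 has {re, mi, sol, do, la} and column 3 has {re, mi, sol, do, la, fa}, leaving only ti.
Row 2, column 5: row 2 has {re, mi, sol, do, ti, la} and column 5 has {mi, sol, do}, leaving only fa.
Row 3, column 5: row 3 has {re, sol, do, ti, fa} and column 5 has {mi, sol, do, fa}, leaving only la.
Row 7 already has {re, mi, sol, fa} and column 5 already has {mi, sol, do, la, fa}, so row 7, column 5 must be ti.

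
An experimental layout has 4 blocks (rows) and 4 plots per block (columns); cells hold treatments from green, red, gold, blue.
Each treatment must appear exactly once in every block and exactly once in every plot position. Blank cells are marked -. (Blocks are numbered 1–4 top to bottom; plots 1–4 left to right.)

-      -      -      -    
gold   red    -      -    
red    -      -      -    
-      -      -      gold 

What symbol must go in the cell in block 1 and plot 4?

red

Block 1, plot 4 is narrowed to {green, red, blue}.
If it were green, then block 3, plot 4 would be left with no valid symbol.
If it were blue, then block 3, plot 4 would be left with no valid symbol.
So block 1, plot 4 must be red.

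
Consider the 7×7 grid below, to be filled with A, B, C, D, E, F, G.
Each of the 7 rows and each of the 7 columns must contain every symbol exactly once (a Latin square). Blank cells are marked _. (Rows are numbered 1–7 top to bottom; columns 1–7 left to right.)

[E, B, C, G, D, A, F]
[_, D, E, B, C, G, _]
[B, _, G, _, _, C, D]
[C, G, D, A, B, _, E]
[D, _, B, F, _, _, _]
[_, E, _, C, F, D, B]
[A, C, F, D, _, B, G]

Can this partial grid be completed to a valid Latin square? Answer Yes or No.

Yes

No row or column among the givens repeats a symbol, and propagating forced cells runs into no contradiction.
One valid completion exists (for instance, E B C G D A F / F D E B C G A / B F G E A C D / C G D A B F E / D A B F G E C / G E A C F D B / A C F D E B G).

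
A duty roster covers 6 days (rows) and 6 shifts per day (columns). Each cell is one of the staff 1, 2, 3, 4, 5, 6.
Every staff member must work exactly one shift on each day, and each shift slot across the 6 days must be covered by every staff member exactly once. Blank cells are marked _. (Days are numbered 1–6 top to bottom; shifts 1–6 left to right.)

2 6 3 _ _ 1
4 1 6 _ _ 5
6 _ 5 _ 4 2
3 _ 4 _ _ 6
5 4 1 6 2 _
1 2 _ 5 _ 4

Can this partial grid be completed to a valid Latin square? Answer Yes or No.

No

Day 6, shift 3: day 6 together with shift 3 already contain {1, 2, 3, 4, 5, 6} — every symbol — so nothing can go there. The grid has no valid completion.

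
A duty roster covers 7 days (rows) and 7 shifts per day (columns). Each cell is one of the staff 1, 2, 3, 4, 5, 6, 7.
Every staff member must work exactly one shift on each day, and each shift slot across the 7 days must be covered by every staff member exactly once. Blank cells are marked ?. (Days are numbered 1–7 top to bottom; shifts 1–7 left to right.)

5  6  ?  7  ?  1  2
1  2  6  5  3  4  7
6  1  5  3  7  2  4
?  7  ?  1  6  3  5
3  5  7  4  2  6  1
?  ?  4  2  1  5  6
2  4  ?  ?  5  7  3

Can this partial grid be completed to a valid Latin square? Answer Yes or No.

Yes

No day or shift among the givens repeats a symbol, and propagating forced cells runs into no contradiction.
One valid completion exists (for instance, 5 6 3 7 4 1 2 / 1 2 6 5 3 4 7 / 6 1 5 3 7 2 4 / 4 7 2 1 6 3 5 / 3 5 7 4 2 6 1 / 7 3 4 2 1 5 6 / 2 4 1 6 5 7 3).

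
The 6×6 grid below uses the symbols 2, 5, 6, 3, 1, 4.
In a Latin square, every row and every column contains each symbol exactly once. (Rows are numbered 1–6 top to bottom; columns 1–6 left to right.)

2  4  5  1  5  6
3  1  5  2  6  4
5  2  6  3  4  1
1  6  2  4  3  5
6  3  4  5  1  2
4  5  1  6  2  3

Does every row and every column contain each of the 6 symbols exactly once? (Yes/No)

No

Row 1 contains 5 twice (at columns 3 and 5), so it is not a permutation.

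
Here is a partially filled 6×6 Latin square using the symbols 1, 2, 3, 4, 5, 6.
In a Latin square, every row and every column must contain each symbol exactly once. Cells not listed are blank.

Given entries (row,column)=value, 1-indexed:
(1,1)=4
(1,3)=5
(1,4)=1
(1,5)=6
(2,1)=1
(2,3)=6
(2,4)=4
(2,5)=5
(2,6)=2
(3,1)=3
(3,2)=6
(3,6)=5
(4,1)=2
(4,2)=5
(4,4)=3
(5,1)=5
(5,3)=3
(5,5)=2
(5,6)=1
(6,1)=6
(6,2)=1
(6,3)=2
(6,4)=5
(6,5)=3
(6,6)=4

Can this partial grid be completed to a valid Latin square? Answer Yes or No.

No row or column among the givens repeats a symbol, and propagating forced cells runs into no contradiction.
One valid completion exists (for instance, 4 2 5 1 6 3 / 1 3 6 4 5 2 / 3 6 1 2 4 5 / 2 5 4 3 1 6 / 5 4 3 6 2 1 / 6 1 2 5 3 4).

Yes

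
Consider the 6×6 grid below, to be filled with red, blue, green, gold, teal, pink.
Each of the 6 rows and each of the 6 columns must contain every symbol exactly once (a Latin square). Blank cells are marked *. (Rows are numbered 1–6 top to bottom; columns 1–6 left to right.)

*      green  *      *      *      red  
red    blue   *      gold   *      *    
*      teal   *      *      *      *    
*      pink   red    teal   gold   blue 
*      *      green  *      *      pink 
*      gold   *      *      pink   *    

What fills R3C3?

Row 4, column 1: row 4 has {red, blue, gold, teal, pink} and column 1 has {red}, leaving only green.
Row 5, column 2: row 5 has {green, pink} and column 2 has {blue, green, gold, teal, pink}, leaving only red.
Row 5, column 4: row 5 has {red, green, pink} and column 4 has {gold, teal}, leaving only blue.
Row 1, column 4: row 1 has {red, green} and column 4 has {blue, gold, teal}, leaving only pink.
Row 5, column 5: row 5 has {red, blue, green, pink} and column 5 has {gold, pink}, leaving only teal.
Row 1, column 5: row 1 has {red, green, pink} and column 5 has {gold, teal, pink}, leaving only blue.
Row 2, column 5: row 2 has {red, blue, gold} and column 5 has {blue, gold, teal, pink}, leaving only green.
Row 2, column 6: row 2 has {red, blue, green, gold} and column 6 has {red, blue, pink}, leaving only teal.
Row 2, column 3: row 2 has {red, blue, green, gold, teal} and column 3 has {red, green}, leaving only pink.
Row 3, column 5: row 3 has {teal} and column 5 has {blue, green, gold, teal, pink}, leaving only red.
Row 3, column 4: row 3 has {red, teal} and column 4 has {blue, gold, teal, pink}, leaving only green.
Row 3, column 6: row 3 has {red, green, teal} and column 6 has {red, blue, teal, pink}, leaving only gold.
Row 3 already has {red, green, gold, teal} and column 3 already has {red, green, pink}, so row 3, column 3 must be blue.

blue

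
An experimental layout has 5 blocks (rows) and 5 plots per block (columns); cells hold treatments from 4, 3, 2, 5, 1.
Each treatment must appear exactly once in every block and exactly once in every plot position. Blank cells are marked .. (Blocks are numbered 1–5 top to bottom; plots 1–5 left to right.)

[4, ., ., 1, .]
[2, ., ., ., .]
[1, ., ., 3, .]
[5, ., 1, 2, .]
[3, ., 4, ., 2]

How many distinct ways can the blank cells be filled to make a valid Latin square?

Block 1, plot 2: eliminating its block and plot leaves {3, 2, 5}.
Block 1, plot 3: eliminating its block and plot leaves {3, 2, 5}.
Block 1, plot 5: eliminating its block and plot leaves {3, 5}.
Block 2, plot 2: eliminating its block and plot leaves {4, 3, 5, 1}.
Block 2, plot 3: eliminating its block and plot leaves {3, 5}.
Block 2, plot 4: eliminating its block and plot leaves {4, 5}.
Block 2, plot 5: eliminating its block and plot leaves {4, 3, 5, 1}.
Block 3, plot 2: eliminating its block and plot leaves {4, 2, 5}.
Block 3, plot 3: eliminating its block and plot leaves {2, 5}.
Block 3, plot 5: eliminating its block and plot leaves {4, 5}.
Block 4, plot 2: eliminating its block and plot leaves {4, 3}.
Block 4, plot 5: eliminating its block and plot leaves {4, 3}.
Block 5, plot 2: eliminating its block and plot leaves {5, 1}.
Block 5, plot 4: eliminating its block and plot leaves {5}.
Enumerating the assignments across these blanks that avoid any block or plot repeat gives 3 completions.

3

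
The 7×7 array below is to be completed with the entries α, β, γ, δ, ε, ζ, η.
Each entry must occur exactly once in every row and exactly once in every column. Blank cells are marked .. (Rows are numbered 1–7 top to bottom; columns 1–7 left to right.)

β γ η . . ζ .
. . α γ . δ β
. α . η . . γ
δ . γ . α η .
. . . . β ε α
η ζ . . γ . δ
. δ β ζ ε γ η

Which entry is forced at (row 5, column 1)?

Row 1, column 5: row 1 has {β, γ, ζ, η} and column 5 has {α, β, γ, ε}, leaving only δ.
Row 1, column 7: row 1 has {β, γ, δ, ζ, η} and column 7 has {α, β, γ, δ, η}, leaving only ε.
Row 1, column 4: row 1 has {β, γ, δ, ε, ζ, η} and column 4 has {γ, ζ, η}, leaving only α.
Row 3, column 5: row 3 has {α, γ, η} and column 5 has {α, β, γ, δ, ε}, leaving only ζ.
Row 2, column 5: row 2 has {α, β, γ, δ} and column 5 has {α, β, γ, δ, ε, ζ}, leaving only η.
Row 2, column 2: row 2 has {α, β, γ, δ, η} and column 2 has {α, γ, δ, ζ}, leaving only ε.
Row 2, column 1: row 2 has {α, β, γ, δ, ε, η} and column 1 has {β, δ, η}, leaving only ζ.
Row 5 already has {α, β, ε} and column 1 already has {β, δ, ζ, η}, so row 5, column 1 must be γ.

γ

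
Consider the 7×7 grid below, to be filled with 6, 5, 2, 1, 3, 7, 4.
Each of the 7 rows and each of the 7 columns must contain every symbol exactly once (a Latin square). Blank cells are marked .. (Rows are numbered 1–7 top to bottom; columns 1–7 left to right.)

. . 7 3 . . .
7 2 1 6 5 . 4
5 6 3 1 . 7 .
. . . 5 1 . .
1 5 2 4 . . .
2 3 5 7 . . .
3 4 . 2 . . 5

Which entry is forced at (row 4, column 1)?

Row 1, column 2: row 1 has {3, 7} and column 2 has {6, 5, 2, 3, 4}, leaving only 1.
Row 2, column 6: row 2 has {6, 5, 2, 1, 7, 4} and column 6 has {7}, leaving only 3.
Row 3, column 7: row 3 has {6, 5, 1, 3, 7} and column 7 has {5, 4}, leaving only 2.
Row 1, column 7: row 1 has {1, 3, 7} and column 7 has {5, 2, 4}, leaving only 6.
Row 1, column 1: row 1 has {6, 1, 3, 7} and column 1 has {5, 2, 1, 3, 7}, leaving only 4.
Row 4 already has {5, 1} and column 1 already has {5, 2, 1, 3, 7, 4}, so row 4, column 1 must be 6.

6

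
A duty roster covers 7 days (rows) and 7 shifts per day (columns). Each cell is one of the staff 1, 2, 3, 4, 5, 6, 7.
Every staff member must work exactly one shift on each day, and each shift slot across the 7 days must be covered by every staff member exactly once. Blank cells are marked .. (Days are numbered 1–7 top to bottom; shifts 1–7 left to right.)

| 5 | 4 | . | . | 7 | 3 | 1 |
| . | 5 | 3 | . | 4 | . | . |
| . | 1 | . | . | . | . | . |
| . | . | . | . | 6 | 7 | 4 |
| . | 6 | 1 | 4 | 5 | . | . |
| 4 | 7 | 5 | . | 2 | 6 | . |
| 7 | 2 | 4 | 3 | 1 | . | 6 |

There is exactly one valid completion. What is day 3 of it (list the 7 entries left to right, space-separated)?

Day 3, shift 5: day 3 has {1} and shift 5 has {1, 2, 4, 5, 6, 7}, leaving only 3.
Day 4, shift 2: day 4 has {4, 6, 7} and shift 2 has {1, 2, 4, 5, 6, 7}, leaving only 3.
Day 4, shift 3: day 4 has {3, 4, 6, 7} and shift 3 has {1, 3, 4, 5}, leaving only 2.
Day 1, shift 3: day 1 has {1, 3, 4, 5, 7} and shift 3 has {1, 2, 3, 4, 5}, leaving only 6.
Day 3, shift 3: day 3 has {1, 3} and shift 3 has {1, 2, 3, 4, 5, 6}, leaving only 7.
Day 1, shift 4: day 1 has {1, 3, 4, 5, 6, 7} and shift 4 has {3, 4}, leaving only 2.
Day 4, shift 1: day 4 has {2, 3, 4, 6, 7} and shift 1 has {4, 5, 7}, leaving only 1.
Day 4, shift 4: day 4 has {1, 2, 3, 4, 6, 7} and shift 4 has {2, 3, 4}, leaving only 5.
Day 3, shift 4: day 3 has {1, 3, 7} and shift 4 has {2, 3, 4, 5}, leaving only 6.
Day 3, shift 1: day 3 has {1, 3, 6, 7} and shift 1 has {1, 4, 5, 7}, leaving only 2.
Day 3, shift 7: day 3 has {1, 2, 3, 6, 7} and shift 7 has {1, 4, 6}, leaving only 5.
Day 3, shift 6: day 3 has {1, 2, 3, 5, 6, 7} and shift 6 has {3, 6, 7}, leaving only 4.
So day 3 reads: 2 1 7 6 3 4 5.

2 1 7 6 3 4 5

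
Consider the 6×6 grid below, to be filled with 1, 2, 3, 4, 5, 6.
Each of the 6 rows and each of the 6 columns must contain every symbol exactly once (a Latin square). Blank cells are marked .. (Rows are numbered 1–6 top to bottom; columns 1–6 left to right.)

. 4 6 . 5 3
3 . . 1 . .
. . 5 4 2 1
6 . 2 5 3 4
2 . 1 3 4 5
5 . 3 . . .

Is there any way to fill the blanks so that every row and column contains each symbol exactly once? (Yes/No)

No

Row 3, column 1: row 3 together with column 1 already contain {1, 2, 3, 4, 5, 6} — every symbol — so nothing can go there. The grid has no valid completion.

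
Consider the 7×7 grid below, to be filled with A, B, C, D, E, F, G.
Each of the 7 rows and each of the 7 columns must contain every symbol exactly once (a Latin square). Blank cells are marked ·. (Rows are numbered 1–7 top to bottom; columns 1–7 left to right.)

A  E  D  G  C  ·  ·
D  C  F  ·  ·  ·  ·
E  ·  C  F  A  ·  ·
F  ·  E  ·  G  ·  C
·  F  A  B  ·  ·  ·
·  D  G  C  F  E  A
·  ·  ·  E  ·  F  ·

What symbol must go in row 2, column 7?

E

Row 1, column 6: row 1 has {A, C, D, E, G} and column 6 has {E, F}, leaving only B.
Row 1, column 7: row 1 has {A, B, C, D, E, G} and column 7 has {A, C}, leaving only F.
Row 2, column 4: row 2 has {C, D, F} and column 4 has {B, C, E, F, G}, leaving only A.
Row 2, column 6: row 2 has {A, C, D, F} and column 6 has {B, E, F}, leaving only G.
Row 3, column 6: row 3 has {A, C, E, F} and column 6 has {B, E, F, G}, leaving only D.
Row 4, column 4: row 4 has {C, E, F, G} and column 4 has {A, B, C, E, F, G}, leaving only D.
Row 4, column 6: row 4 has {C, D, E, F, G} and column 6 has {B, D, E, F, G}, leaving only A.
Row 4, column 2: row 4 has {A, C, D, E, F, G} and column 2 has {C, D, E, F}, leaving only B.
Row 3, column 2: row 3 has {A, C, D, E, F} and column 2 has {B, C, D, E, F}, leaving only G.
Row 3, column 7: row 3 has {A, C, D, E, F, G} and column 7 has {A, C, F}, leaving only B.
Row 2 already has {A, C, D, F, G} and column 7 already has {A, B, C, F}, so row 2, column 7 must be E.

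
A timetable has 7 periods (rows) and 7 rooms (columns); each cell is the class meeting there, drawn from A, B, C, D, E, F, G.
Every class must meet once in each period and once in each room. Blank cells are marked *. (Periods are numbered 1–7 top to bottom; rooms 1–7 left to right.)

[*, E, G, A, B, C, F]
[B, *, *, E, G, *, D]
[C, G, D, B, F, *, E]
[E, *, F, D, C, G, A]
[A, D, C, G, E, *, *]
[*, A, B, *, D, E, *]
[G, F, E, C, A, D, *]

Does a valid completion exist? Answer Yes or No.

No

Period 1, room 1: period 1 has {A, B, C, E, F, G} and room 1 has {A, B, C, E, G}, so it must be D.
Period 2, room 2: period 2 has {B, D, E, G} and room 2 has {A, D, E, F, G}, so it must be C.
Period 2, room 3: period 2 has {B, C, D, E, G} and room 3 has {B, C, D, E, F, G}, so it must be A.
Period 2, room 6: period 2 has {A, B, C, D, E, G} and room 6 has {C, D, E, G}, so it must be F.
Period 3, room 6: period 3 has {B, C, D, E, F, G} and room 6 has {C, D, E, F, G}, so it must be A.
Period 4, room 2: period 4 has {A, C, D, E, F, G} and room 2 has {A, C, D, E, F, G}, so it must be B.
Period 5, room 6: period 5 has {A, C, D, E, G} and room 6 has {A, C, D, E, F, G}, so it must be B.
Now period 5, room 7: period 5 together with room 7 already contain {A, B, C, D, E, F, G} — every symbol — so nothing can go there. The grid has no valid completion.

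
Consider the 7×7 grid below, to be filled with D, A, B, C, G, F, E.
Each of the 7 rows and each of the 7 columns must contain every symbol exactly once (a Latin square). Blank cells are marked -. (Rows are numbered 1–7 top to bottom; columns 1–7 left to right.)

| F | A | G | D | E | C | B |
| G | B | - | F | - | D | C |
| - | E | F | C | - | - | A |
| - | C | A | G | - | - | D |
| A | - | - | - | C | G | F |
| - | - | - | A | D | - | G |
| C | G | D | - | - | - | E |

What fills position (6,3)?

C

Row 2, column 3: row 2 has {D, B, C, G, F} and column 3 has {D, A, G, F}, leaving only E.
Row 2, column 5: row 2 has {D, B, C, G, F, E} and column 5 has {D, C, E}, leaving only A.
Row 3, column 6: row 3 has {A, C, F, E} and column 6 has {D, C, G}, leaving only B.
Row 3, column 1: row 3 has {A, B, C, F, E} and column 1 has {A, C, G, F}, leaving only D.
Row 3, column 5: row 3 has {D, A, B, C, F, E} and column 5 has {D, A, C, E}, leaving only G.
Row 5, column 2: row 5 has {A, C, G, F} and column 2 has {A, B, C, G, E}, leaving only D.
Row 5, column 3: row 5 has {D, A, C, G, F} and column 3 has {D, A, G, F, E}, leaving only B.
Row 6 already has {D, A, G} and column 3 already has {D, A, B, G, F, E}, so row 6, column 3 must be C.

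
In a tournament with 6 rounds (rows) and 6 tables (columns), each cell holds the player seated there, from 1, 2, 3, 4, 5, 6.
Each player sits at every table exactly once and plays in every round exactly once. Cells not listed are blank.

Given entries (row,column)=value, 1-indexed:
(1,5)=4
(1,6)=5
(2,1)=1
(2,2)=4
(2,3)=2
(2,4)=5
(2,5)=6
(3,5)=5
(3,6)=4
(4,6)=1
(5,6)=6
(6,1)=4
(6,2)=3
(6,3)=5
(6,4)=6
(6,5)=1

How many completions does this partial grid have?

28

Round 1, table 1: eliminating its round and table leaves {2, 3, 6}.
Round 1, table 2: eliminating its round and table leaves {1, 2, 6}.
Round 1, table 3: eliminating its round and table leaves {1, 3, 6}.
Round 1, table 4: eliminating its round and table leaves {1, 2, 3}.
Round 2, table 6: eliminating its round and table leaves {3}.
Round 3, table 1: eliminating its round and table leaves {2, 3, 6}.
Round 3, table 2: eliminating its round and table leaves {1, 2, 6}.
Round 3, table 3: eliminating its round and table leaves {1, 3, 6}.
Round 3, table 4: eliminating its round and table leaves {1, 2, 3}.
Round 4, table 1: eliminating its round and table leaves {2, 3, 5, 6}.
Round 4, table 2: eliminating its round and table leaves {2, 5, 6}.
Round 4, table 3: eliminating its round and table leaves {3, 4, 6}.
Round 4, table 4: eliminating its round and table leaves {2, 3, 4}.
Round 4, table 5: eliminating its round and table leaves {2, 3}.
Round 5, table 1: eliminating its round and table leaves {2, 3, 5}.
Round 5, table 2: eliminating its round and table leaves {1, 2, 5}.
Round 5, table 3: eliminating its round and table leaves {1, 3, 4}.
Round 5, table 4: eliminating its round and table leaves {1, 2, 3, 4}.
Round 5, table 5: eliminating its round and table leaves {2, 3}.
Round 6, table 6: eliminating its round and table leaves {2}.
Enumerating the assignments across these blanks that avoid any round or table repeat gives 28 completions.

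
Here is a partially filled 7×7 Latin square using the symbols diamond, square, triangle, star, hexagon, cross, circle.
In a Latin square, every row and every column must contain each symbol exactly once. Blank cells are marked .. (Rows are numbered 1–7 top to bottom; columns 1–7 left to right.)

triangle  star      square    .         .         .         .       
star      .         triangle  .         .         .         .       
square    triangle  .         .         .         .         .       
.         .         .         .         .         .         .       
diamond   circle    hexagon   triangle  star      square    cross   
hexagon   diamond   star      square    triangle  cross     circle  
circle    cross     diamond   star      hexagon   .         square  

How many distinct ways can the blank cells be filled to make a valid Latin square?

Row 1, column 4: eliminating its row and column leaves {diamond, hexagon, cross, circle}.
Row 1, column 5: eliminating its row and column leaves {diamond, cross, circle}.
Row 1, column 6: eliminating its row and column leaves {diamond, hexagon, circle}.
Row 1, column 7: eliminating its row and column leaves {diamond, hexagon}.
Row 2, column 2: eliminating its row and column leaves {square, hexagon}.
Row 2, column 4: eliminating its row and column leaves {diamond, hexagon, cross, circle}.
Row 2, column 5: eliminating its row and column leaves {diamond, square, cross, circle}.
Row 2, column 6: eliminating its row and column leaves {diamond, hexagon, circle}.
Row 2, column 7: eliminating its row and column leaves {diamond, hexagon}.
Row 3, column 3: eliminating its row and column leaves {cross, circle}.
Row 3, column 4: eliminating its row and column leaves {diamond, hexagon, cross, circle}.
Row 3, column 5: eliminating its row and column leaves {diamond, cross, circle}.
Row 3, column 6: eliminating its row and column leaves {diamond, star, hexagon, circle}.
Row 3, column 7: eliminating its row and column leaves {diamond, star, hexagon}.
Row 4, column 1: eliminating its row and column leaves {cross}.
Row 4, column 2: eliminating its row and column leaves {square, hexagon}.
Row 4, column 3: eliminating its row and column leaves {cross, circle}.
Row 4, column 4: eliminating its row and column leaves {diamond, hexagon, cross, circle}.
Row 4, column 5: eliminating its row and column leaves {diamond, square, cross, circle}.
Row 4, column 6: eliminating its row and column leaves {diamond, triangle, star, hexagon, circle}.
Row 4, column 7: eliminating its row and column leaves {diamond, triangle, star, hexagon}.
Row 7, column 6: eliminating its row and column leaves {triangle}.
Enumerating the assignments across these blanks that avoid any row or column repeat gives 9 completions.

9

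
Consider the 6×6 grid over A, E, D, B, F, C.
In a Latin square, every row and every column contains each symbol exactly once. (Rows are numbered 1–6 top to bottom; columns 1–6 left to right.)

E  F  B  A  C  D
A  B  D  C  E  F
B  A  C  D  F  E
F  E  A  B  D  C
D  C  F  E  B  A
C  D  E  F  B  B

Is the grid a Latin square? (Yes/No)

No

Row 6 contains B twice (at columns 5 and 6), so it is not a permutation.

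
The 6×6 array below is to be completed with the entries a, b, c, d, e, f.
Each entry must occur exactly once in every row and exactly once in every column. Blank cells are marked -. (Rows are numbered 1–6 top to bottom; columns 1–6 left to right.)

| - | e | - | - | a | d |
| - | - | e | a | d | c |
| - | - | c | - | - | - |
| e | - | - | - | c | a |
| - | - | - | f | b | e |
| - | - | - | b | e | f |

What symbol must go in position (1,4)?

Row 1 already has {a, d, e} and column 4 already has {a, b, f}, so row 1, column 4 must be c.

c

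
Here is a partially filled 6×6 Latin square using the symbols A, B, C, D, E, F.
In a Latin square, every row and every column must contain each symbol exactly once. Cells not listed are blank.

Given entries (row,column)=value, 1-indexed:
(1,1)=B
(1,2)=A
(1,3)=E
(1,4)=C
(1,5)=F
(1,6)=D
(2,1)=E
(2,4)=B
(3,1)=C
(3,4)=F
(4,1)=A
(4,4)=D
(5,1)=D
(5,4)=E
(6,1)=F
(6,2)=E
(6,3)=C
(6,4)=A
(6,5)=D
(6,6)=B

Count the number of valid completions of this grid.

Row 2, column 2: eliminating its row and column leaves {C, D, F}.
Row 2, column 3: eliminating its row and column leaves {A, D, F}.
Row 2, column 5: eliminating its row and column leaves {A, C}.
Row 2, column 6: eliminating its row and column leaves {A, C, F}.
Row 3, column 2: eliminating its row and column leaves {B, D}.
Row 3, column 3: eliminating its row and column leaves {A, B, D}.
Row 3, column 5: eliminating its row and column leaves {A, B, E}.
Row 3, column 6: eliminating its row and column leaves {A, E}.
Row 4, column 2: eliminating its row and column leaves {B, C, F}.
Row 4, column 3: eliminating its row and column leaves {B, F}.
Row 4, column 5: eliminating its row and column leaves {B, C, E}.
Row 4, column 6: eliminating its row and column leaves {C, E, F}.
Row 5, column 2: eliminating its row and column leaves {B, C, F}.
Row 5, column 3: eliminating its row and column leaves {A, B, F}.
Row 5, column 5: eliminating its row and column leaves {A, B, C}.
Row 5, column 6: eliminating its row and column leaves {A, C, F}.
Enumerating the assignments across these blanks that avoid any row or column repeat gives 14 completions.

14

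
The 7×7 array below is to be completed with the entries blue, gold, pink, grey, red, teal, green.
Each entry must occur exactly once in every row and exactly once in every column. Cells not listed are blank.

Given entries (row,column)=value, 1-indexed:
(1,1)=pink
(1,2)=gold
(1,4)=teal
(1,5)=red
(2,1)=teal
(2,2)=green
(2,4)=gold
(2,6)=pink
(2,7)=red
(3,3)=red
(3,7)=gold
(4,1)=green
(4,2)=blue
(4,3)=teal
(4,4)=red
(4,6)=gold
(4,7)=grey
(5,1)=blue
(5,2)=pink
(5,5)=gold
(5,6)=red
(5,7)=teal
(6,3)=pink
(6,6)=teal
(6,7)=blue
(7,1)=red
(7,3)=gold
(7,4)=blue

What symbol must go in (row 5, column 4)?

grey

Row 1, column 7: row 1 has {gold, pink, red, teal} and column 7 has {blue, gold, grey, red, teal}, leaving only green.
Row 3, column 1: row 3 has {gold, red} and column 1 has {blue, pink, red, teal, green}, leaving only grey.
Row 3, column 2: row 3 has {gold, grey, red} and column 2 has {blue, gold, pink, green}, leaving only teal.
Row 4, column 5: row 4 has {blue, gold, grey, red, teal, green} and column 5 has {gold, red}, leaving only pink.
Row 6, column 1: row 6 has {blue, pink, teal} and column 1 has {blue, pink, grey, red, teal, green}, leaving only gold.
Row 7, column 2: row 7 has {blue, gold, red} and column 2 has {blue, gold, pink, teal, green}, leaving only grey.
Row 6, column 2: row 6 has {blue, gold, pink, teal} and column 2 has {blue, gold, pink, grey, teal, green}, leaving only red.
Row 7, column 6: row 7 has {blue, gold, grey, red} and column 6 has {gold, pink, red, teal}, leaving only green.
Row 3, column 6: row 3 has {gold, grey, red, teal} and column 6 has {gold, pink, red, teal, green}, leaving only blue.
Row 1, column 6: row 1 has {gold, pink, red, teal, green} and column 6 has {blue, gold, pink, red, teal, green}, leaving only grey.
Row 1, column 3: row 1 has {gold, pink, grey, red, teal, green} and column 3 has {gold, pink, red, teal}, leaving only blue.
Row 2, column 3: row 2 has {gold, pink, red, teal, green} and column 3 has {blue, gold, pink, red, teal}, leaving only grey.
Row 2, column 5: row 2 has {gold, pink, grey, red, teal, green} and column 5 has {gold, pink, red}, leaving only blue.
Row 3, column 5: row 3 has {blue, gold, grey, red, teal} and column 5 has {blue, gold, pink, red}, leaving only green.
Row 3, column 4: row 3 has {blue, gold, grey, red, teal, green} and column 4 has {blue, gold, red, teal}, leaving only pink.
Row 5, column 3: row 5 has {blue, gold, pink, red, teal} and column 3 has {blue, gold, pink, grey, red, teal}, leaving only green.
Row 5 already has {blue, gold, pink, red, teal, green} and column 4 already has {blue, gold, pink, red, teal}, so row 5, column 4 must be grey.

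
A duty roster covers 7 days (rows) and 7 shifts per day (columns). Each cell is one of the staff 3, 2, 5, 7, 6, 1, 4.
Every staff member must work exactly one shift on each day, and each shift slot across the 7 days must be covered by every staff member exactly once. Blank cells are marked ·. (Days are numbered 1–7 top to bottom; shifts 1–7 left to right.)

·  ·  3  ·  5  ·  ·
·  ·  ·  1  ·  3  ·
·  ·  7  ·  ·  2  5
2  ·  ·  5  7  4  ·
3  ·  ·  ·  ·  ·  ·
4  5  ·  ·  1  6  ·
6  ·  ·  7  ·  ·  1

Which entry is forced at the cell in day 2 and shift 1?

Day 3, shift 1: day 3 has {2, 5, 7} and shift 1 has {3, 2, 6, 4}, leaving only 1.
Day 1, shift 1: day 1 has {3, 5} and shift 1 has {3, 2, 6, 1, 4}, leaving only 7.
Day 2 already has {3, 1} and shift 1 already has {3, 2, 7, 6, 1, 4}, so day 2, shift 1 must be 5.

5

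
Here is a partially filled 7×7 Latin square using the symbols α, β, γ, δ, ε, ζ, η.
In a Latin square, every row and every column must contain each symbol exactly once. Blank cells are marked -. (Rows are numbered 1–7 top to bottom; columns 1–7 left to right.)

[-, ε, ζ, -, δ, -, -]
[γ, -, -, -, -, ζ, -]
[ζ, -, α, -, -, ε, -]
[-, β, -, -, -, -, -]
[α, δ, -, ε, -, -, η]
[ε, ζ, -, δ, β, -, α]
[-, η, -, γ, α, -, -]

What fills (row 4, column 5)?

γ

Row 2, column 2: row 2 has {γ, ζ} and column 2 has {β, δ, ε, ζ, η}, leaving only α.
Row 3, column 2: row 3 has {α, ε, ζ} and column 2 has {α, β, δ, ε, ζ, η}, leaving only γ.
Row 3, column 5: row 3 has {α, γ, ε, ζ} and column 5 has {α, β, δ}, leaving only η.
Row 2, column 5: row 2 has {α, γ, ζ} and column 5 has {α, β, δ, η}, leaving only ε.
Row 3, column 4: row 3 has {α, γ, ε, ζ, η} and column 4 has {γ, δ, ε}, leaving only β.
Row 2, column 4: row 2 has {α, γ, ε, ζ} and column 4 has {β, γ, δ, ε}, leaving only η.
Row 1, column 4: row 1 has {δ, ε, ζ} and column 4 has {β, γ, δ, ε, η}, leaving only α.
Row 3, column 7: row 3 has {α, β, γ, ε, ζ, η} and column 7 has {α, η}, leaving only δ.
Row 2, column 7: row 2 has {α, γ, ε, ζ, η} and column 7 has {α, δ, η}, leaving only β.
Row 1, column 7: row 1 has {α, δ, ε, ζ} and column 7 has {α, β, δ, η}, leaving only γ.
Row 2, column 3: row 2 has {α, β, γ, ε, ζ, η} and column 3 has {α, ζ}, leaving only δ.
Row 4, column 4: row 4 has {β} and column 4 has {α, β, γ, δ, ε, η}, leaving only ζ.
Row 4 already has {β, ζ} and column 5 already has {α, β, δ, ε, η}, so row 4, column 5 must be γ.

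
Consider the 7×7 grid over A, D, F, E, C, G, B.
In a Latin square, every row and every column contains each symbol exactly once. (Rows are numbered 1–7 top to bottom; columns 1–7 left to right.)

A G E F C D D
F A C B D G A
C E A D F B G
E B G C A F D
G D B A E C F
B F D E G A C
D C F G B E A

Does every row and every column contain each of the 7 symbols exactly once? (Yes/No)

Row 1 contains D twice (at columns 6 and 7); row 2 is also not a permutation.

No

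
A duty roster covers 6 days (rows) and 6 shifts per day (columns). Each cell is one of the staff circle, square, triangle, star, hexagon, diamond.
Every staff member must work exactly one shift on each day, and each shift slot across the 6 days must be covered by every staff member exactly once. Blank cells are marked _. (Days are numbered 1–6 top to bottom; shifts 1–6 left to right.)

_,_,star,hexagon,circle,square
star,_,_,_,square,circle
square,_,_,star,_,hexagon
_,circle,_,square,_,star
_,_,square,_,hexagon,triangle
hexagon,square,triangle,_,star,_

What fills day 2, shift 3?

diamond

Day 6, shift 6: day 6 has {square, triangle, star, hexagon} and shift 6 has {circle, square, triangle, star, hexagon}, leaving only diamond.
Day 6, shift 4: day 6 has {square, triangle, star, hexagon, diamond} and shift 4 has {square, star, hexagon}, leaving only circle.
Day 5, shift 4: day 5 has {square, triangle, hexagon} and shift 4 has {circle, square, star, hexagon}, leaving only diamond.
Day 2, shift 4: day 2 has {circle, square, star} and shift 4 has {circle, square, star, hexagon, diamond}, leaving only triangle.
Day 5, shift 1: day 5 has {square, triangle, hexagon, diamond} and shift 1 has {square, star, hexagon}, leaving only circle.
Day 5, shift 2: day 5 has {circle, square, triangle, hexagon, diamond} and shift 2 has {circle, square}, leaving only star.
Day 2, shift 3 is narrowed to {hexagon, diamond}.
If it were hexagon, then day 3, shift 2 would be left with no valid symbol.
So day 2, shift 3 must be diamond.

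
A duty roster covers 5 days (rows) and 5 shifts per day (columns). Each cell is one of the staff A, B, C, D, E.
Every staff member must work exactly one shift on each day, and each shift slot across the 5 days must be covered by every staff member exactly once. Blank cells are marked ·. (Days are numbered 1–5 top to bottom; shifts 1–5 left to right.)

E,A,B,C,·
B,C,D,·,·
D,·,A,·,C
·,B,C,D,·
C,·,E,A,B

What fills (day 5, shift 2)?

D

Day 5 already has {A, B, C, E} and shift 2 already has {A, B, C}, so day 5, shift 2 must be D.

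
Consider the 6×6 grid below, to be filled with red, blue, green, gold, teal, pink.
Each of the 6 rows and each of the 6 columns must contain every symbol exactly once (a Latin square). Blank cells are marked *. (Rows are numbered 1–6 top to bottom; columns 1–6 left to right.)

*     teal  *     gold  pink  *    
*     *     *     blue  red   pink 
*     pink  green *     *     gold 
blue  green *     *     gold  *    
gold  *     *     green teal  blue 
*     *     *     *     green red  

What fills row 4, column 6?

teal

Row 4 already has {blue, green, gold} and column 6 already has {red, blue, gold, pink}, so row 4, column 6 must be teal.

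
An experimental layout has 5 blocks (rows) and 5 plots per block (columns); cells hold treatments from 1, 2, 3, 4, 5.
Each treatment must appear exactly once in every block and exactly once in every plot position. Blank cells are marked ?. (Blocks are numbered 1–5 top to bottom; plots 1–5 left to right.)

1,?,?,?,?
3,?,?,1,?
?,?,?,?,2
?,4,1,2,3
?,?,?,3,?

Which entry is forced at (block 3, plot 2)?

Block 4, plot 1: block 4 has {1, 2, 3, 4} and plot 1 has {1, 3}, leaving only 5.
Block 3, plot 1: block 3 has {2} and plot 1 has {1, 3, 5}, leaving only 4.
Block 3, plot 4: block 3 has {2, 4} and plot 4 has {1, 2, 3}, leaving only 5.
Block 1, plot 4: block 1 has {1} and plot 4 has {1, 2, 3, 5}, leaving only 4.
Block 1, plot 5: block 1 has {1, 4} and plot 5 has {2, 3}, leaving only 5.
Block 2, plot 5: block 2 has {1, 3} and plot 5 has {2, 3, 5}, leaving only 4.
Block 3, plot 3: block 3 has {2, 4, 5} and plot 3 has {1}, leaving only 3.
Block 3 already has {2, 3, 4, 5} and plot 2 already has {4}, so block 3, plot 2 must be 1.

1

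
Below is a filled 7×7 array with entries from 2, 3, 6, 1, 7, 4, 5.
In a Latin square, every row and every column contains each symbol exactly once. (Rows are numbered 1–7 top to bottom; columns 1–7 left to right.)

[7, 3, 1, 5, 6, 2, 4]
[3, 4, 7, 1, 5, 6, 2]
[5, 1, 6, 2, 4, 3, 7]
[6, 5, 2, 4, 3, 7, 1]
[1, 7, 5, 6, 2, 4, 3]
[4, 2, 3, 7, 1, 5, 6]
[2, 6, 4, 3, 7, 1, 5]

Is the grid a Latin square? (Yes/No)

Yes

Each row is a permutation of the 7 symbols, and so is each column.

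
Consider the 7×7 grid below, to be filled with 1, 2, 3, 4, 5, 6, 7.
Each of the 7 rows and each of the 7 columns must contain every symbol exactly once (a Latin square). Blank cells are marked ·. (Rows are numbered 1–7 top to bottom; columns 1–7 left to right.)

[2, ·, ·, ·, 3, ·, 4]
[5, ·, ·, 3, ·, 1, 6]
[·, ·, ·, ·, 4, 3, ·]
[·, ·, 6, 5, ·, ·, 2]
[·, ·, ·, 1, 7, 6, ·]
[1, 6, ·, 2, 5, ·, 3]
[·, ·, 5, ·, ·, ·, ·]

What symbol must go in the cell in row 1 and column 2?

Row 2, column 5: row 2 has {1, 3, 5, 6} and column 5 has {3, 4, 5, 7}, leaving only 2.
Row 4, column 5: row 4 has {2, 5, 6} and column 5 has {2, 3, 4, 5, 7}, leaving only 1.
Row 5, column 7: row 5 has {1, 6, 7} and column 7 has {2, 3, 4, 6}, leaving only 5.
Row 7, column 5: row 7 has {5} and column 5 has {1, 2, 3, 4, 5, 7}, leaving only 6.
Row 1, column 2 is narrowed to {1, 5, 7}.
If it were 1, then row 6, column 3 would be left with no valid symbol.
If it were 5, then row 3, column 7 would be left with no valid symbol.
So row 1, column 2 must be 7.

7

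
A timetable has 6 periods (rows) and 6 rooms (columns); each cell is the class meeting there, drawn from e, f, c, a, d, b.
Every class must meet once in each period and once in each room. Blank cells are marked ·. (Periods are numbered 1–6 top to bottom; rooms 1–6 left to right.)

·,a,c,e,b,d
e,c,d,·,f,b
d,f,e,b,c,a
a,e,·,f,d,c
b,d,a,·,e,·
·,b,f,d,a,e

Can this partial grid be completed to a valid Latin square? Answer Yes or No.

Yes

No period or room among the givens repeats a symbol, and propagating forced cells runs into no contradiction.
One valid completion exists (for instance, f a c e b d / e c d a f b / d f e b c a / a e b f d c / b d a c e f / c b f d a e).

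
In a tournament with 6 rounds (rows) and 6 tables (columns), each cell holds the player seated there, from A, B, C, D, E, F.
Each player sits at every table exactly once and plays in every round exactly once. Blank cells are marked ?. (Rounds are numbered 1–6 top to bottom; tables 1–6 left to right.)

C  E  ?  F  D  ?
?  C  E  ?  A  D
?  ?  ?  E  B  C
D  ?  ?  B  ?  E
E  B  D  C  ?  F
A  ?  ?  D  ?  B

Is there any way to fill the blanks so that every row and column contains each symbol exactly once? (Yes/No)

No

Round 2, table 4: round 2 together with table 4 already contain {A, B, C, D, E, F} — every symbol — so nothing can go there. The grid has no valid completion.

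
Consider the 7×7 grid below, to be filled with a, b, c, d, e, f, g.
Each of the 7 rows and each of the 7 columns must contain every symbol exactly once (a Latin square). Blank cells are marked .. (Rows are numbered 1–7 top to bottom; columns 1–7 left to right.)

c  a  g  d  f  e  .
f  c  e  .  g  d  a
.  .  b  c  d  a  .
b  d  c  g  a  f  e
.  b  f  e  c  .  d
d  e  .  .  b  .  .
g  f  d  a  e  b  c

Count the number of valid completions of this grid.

Row 1, column 7: eliminating its row and column leaves {b}.
Row 2, column 4: eliminating its row and column leaves {b}.
Row 3, column 1: eliminating its row and column leaves {e}.
Row 3, column 2: eliminating its row and column leaves {g}.
Row 3, column 7: eliminating its row and column leaves {f, g}.
Row 5, column 1: eliminating its row and column leaves {a}.
Row 5, column 6: eliminating its row and column leaves {g}.
Row 6, column 3: eliminating its row and column leaves {a}.
Row 6, column 4: eliminating its row and column leaves {f}.
Row 6, column 6: eliminating its row and column leaves {c, g}.
Row 6, column 7: eliminating its row and column leaves {f, g}.
Only one assignment across all blanks avoids any row or column repeat, giving 1 completion.

1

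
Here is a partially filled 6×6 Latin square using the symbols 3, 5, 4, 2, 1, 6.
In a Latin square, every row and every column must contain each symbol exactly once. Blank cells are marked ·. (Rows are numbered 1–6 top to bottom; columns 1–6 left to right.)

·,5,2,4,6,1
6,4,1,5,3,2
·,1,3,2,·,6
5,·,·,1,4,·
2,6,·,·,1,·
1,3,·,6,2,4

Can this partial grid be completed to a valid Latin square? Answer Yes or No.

No row or column among the givens repeats a symbol, and propagating forced cells runs into no contradiction.
One valid completion exists (for instance, 3 5 2 4 6 1 / 6 4 1 5 3 2 / 4 1 3 2 5 6 / 5 2 6 1 4 3 / 2 6 4 3 1 5 / 1 3 5 6 2 4).

Yes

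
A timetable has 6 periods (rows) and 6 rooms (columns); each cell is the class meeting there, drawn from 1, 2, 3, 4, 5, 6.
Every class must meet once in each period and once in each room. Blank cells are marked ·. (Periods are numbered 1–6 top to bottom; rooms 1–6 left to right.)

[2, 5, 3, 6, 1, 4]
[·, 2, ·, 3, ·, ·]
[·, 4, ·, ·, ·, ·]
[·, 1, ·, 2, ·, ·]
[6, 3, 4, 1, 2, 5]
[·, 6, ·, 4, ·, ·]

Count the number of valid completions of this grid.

Period 2, room 1: eliminating its period and room leaves {1, 4, 5}.
Period 2, room 3: eliminating its period and room leaves {1, 5, 6}.
Period 2, room 5: eliminating its period and room leaves {4, 5, 6}.
Period 2, room 6: eliminating its period and room leaves {1, 6}.
Period 3, room 1: eliminating its period and room leaves {1, 3, 5}.
Period 3, room 3: eliminating its period and room leaves {1, 2, 5, 6}.
Period 3, room 4: eliminating its period and room leaves {5}.
Period 3, room 5: eliminating its period and room leaves {3, 5, 6}.
Period 3, room 6: eliminating its period and room leaves {1, 2, 3, 6}.
Period 4, room 1: eliminating its period and room leaves {3, 4, 5}.
Period 4, room 3: eliminating its period and room leaves {5, 6}.
Period 4, room 5: eliminating its period and room leaves {3, 4, 5, 6}.
Period 4, room 6: eliminating its period and room leaves {3, 6}.
Period 6, room 1: eliminating its period and room leaves {1, 3, 5}.
Period 6, room 3: eliminating its period and room leaves {1, 2, 5}.
Period 6, room 5: eliminating its period and room leaves {3, 5}.
Period 6, room 6: eliminating its period and room leaves {1, 2, 3}.
Enumerating the assignments across these blanks that avoid any period or room repeat gives 10 completions.

10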